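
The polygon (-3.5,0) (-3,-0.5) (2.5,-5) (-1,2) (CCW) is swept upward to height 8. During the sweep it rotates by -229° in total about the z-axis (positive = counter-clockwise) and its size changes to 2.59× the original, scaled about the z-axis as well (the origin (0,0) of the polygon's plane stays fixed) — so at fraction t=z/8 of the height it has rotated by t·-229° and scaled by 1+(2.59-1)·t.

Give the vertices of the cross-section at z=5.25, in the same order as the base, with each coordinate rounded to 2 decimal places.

t = z/height = 5.25/8 = 0.65625
s = 1 + (scale-1)·z/height = 1 + (2.59-1)·5.25/8 = 2.043438
θ = twist·z/height = -229°·5.25/8 = -150.2813° = -2.622903 rad
cos θ = -0.868469, sin θ = -0.495743 (intermediates below are computed at full precision and shown rounded to 5 d.p.)
v1: (-3.5,0) → rotate → (3.03964,1.73510) → ×s → (6.21132,3.54557) → (6.21,3.55)
v2: (-3,-0.5) → rotate → (2.35754,1.92146) → ×s → (4.81748,3.92639) → (4.82,3.93)
v3: (2.5,-5) → rotate → (-4.64989,3.10299) → ×s → (-9.50176,6.34076) → (-9.50,6.34)
v4: (-1,2) → rotate → (1.85996,-1.24120) → ×s → (3.80070,-2.53631) → (3.80,-2.54)

Cross-section at z=5.25: (6.21,3.55) (4.82,3.93) (-9.50,6.34) (3.80,-2.54)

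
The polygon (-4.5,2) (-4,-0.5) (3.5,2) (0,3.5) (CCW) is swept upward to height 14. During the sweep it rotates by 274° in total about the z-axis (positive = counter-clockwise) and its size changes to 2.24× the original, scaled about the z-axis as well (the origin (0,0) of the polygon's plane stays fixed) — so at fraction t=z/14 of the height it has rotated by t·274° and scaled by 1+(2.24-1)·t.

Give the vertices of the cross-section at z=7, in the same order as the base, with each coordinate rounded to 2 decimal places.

Cross-section at z=7: (3.12,-7.34) (5.29,-3.83) (-6.36,1.50) (-3.87,-4.15)

t = z/height = 7/14 = 0.5
s = 1 + (scale-1)·z/height = 1 + (2.24-1)·7/14 = 1.620000
θ = twist·z/height = 274°·7/14 = 137.0000° = 2.391101 rad
cos θ = -0.731354, sin θ = 0.681998 (intermediates below are computed at full precision and shown rounded to 5 d.p.)
v1: (-4.5,2) → rotate → (1.92709,-4.53170) → ×s → (3.12189,-7.34135) → (3.12,-7.34)
v2: (-4,-0.5) → rotate → (3.26641,-2.36232) → ×s → (5.29159,-3.82695) → (5.29,-3.83)
v3: (3.5,2) → rotate → (-3.92373,0.92429) → ×s → (-6.35645,1.49734) → (-6.36,1.50)
v4: (0,3.5) → rotate → (-2.38699,-2.55974) → ×s → (-3.86693,-4.14678) → (-3.87,-4.15)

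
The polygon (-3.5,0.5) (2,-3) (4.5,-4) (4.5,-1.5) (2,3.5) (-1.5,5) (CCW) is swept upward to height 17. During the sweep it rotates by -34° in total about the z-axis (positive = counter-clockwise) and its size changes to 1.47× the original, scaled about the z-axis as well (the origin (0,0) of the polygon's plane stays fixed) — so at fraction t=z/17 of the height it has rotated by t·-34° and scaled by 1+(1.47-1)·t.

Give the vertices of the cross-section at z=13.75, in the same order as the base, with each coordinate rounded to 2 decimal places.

Cross-section at z=13.75: (-3.97,2.84) (0.54,-4.95) (2.96,-7.76) (4.55,-4.70) (4.68,3.01) (1.35,7.08)

t = z/height = 13.75/17 = 0.808824
s = 1 + (scale-1)·z/height = 1 + (1.47-1)·13.75/17 = 1.380147
θ = twist·z/height = -34°·13.75/17 = -27.5000° = -0.479966 rad
cos θ = 0.887011, sin θ = -0.461749 (intermediates below are computed at full precision and shown rounded to 5 d.p.)
v1: (-3.5,0.5) → rotate → (-2.87366,2.05963) → ×s → (-3.96608,2.84259) → (-3.97,2.84)
v2: (2,-3) → rotate → (0.38878,-3.58453) → ×s → (0.53657,-4.94718) → (0.54,-4.95)
v3: (4.5,-4) → rotate → (2.14455,-5.62591) → ×s → (2.95980,-7.76459) → (2.96,-7.76)
v4: (4.5,-1.5) → rotate → (3.29893,-3.40839) → ×s → (4.55300,-4.70407) → (4.55,-4.70)
v5: (2,3.5) → rotate → (3.39014,2.18104) → ×s → (4.67889,3.01016) → (4.68,3.01)
v6: (-1.5,5) → rotate → (0.97823,5.12768) → ×s → (1.35010,7.07695) → (1.35,7.08)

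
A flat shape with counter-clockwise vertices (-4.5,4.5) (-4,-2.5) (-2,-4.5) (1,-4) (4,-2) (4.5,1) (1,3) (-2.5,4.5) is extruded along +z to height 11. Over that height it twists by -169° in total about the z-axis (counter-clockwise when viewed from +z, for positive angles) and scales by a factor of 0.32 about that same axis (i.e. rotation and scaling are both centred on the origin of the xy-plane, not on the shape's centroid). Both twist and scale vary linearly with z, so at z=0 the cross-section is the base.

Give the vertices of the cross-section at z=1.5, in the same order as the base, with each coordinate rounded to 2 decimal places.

Cross-section at z=1.5: (-2.16,5.36) (-4.23,-0.67) (-3.27,-3.05) (-0.59,-3.69) (2.63,-3.09) (4.11,-0.76) (1.90,2.15) (-0.49,4.64)

t = z/height = 1.5/11 = 0.136364
s = 1 + (scale-1)·z/height = 1 + (0.32-1)·1.5/11 = 0.907273
θ = twist·z/height = -169°·1.5/11 = -23.0455° = -0.402219 rad
cos θ = 0.920195, sin θ = -0.391461 (intermediates below are computed at full precision and shown rounded to 5 d.p.)
v1: (-4.5,4.5) → rotate → (-2.37930,5.90245) → ×s → (-2.15867,5.35513) → (-2.16,5.36)
v2: (-4,-2.5) → rotate → (-4.65943,-0.73464) → ×s → (-4.22738,-0.66652) → (-4.23,-0.67)
v3: (-2,-4.5) → rotate → (-3.60196,-3.35795) → ×s → (-3.26796,-3.04658) → (-3.27,-3.05)
v4: (1,-4) → rotate → (-0.64565,-4.07224) → ×s → (-0.58578,-3.69463) → (-0.59,-3.69)
v5: (4,-2) → rotate → (2.89786,-3.40623) → ×s → (2.62915,-3.09038) → (2.63,-3.09)
v6: (4.5,1) → rotate → (4.53234,-0.84138) → ×s → (4.11207,-0.76336) → (4.11,-0.76)
v7: (1,3) → rotate → (2.09458,2.36912) → ×s → (1.90035,2.14944) → (1.90,2.15)
v8: (-2.5,4.5) → rotate → (-0.53891,5.11953) → ×s → (-0.48894,4.64481) → (-0.49,4.64)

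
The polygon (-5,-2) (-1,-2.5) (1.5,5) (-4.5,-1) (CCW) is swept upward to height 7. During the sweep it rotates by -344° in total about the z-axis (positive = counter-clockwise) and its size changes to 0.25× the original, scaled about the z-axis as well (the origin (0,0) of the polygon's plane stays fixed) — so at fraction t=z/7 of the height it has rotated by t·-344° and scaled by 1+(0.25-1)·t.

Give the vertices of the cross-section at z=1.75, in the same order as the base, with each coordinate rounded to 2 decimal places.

Cross-section at z=1.75: (-1.90,3.94) (-2.08,0.67) (4.14,-0.93) (-1.07,3.59)

t = z/height = 1.75/7 = 0.25
s = 1 + (scale-1)·z/height = 1 + (0.25-1)·1.75/7 = 0.812500
θ = twist·z/height = -344°·1.75/7 = -86.0000° = -1.500983 rad
cos θ = 0.069756, sin θ = -0.997564 (intermediates below are computed at full precision and shown rounded to 5 d.p.)
v1: (-5,-2) → rotate → (-2.34391,4.84831) → ×s → (-1.90443,3.93925) → (-1.90,3.94)
v2: (-1,-2.5) → rotate → (-2.56367,0.82317) → ×s → (-2.08298,0.66883) → (-2.08,0.67)
v3: (1.5,5) → rotate → (5.09245,-1.14756) → ×s → (4.13762,-0.93240) → (4.14,-0.93)
v4: (-4.5,-1) → rotate → (-1.31147,4.41928) → ×s → (-1.06557,3.59067) → (-1.07,3.59)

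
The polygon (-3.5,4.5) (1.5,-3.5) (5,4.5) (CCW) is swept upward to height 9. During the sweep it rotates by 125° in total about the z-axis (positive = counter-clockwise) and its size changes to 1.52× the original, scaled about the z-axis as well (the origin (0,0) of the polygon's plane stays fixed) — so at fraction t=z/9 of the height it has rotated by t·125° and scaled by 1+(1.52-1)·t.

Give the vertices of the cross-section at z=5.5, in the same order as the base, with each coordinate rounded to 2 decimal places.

t = z/height = 5.5/9 = 0.611111
s = 1 + (scale-1)·z/height = 1 + (1.52-1)·5.5/9 = 1.317778
θ = twist·z/height = 125°·5.5/9 = 76.3889° = 1.333238 rad
cos θ = 0.235331, sin θ = 0.971915 (intermediates below are computed at full precision and shown rounded to 5 d.p.)
v1: (-3.5,4.5) → rotate → (-5.19728,-2.34272) → ×s → (-6.84886,-3.08718) → (-6.85,-3.09)
v2: (1.5,-3.5) → rotate → (3.75470,0.63422) → ×s → (4.94786,0.83576) → (4.95,0.84)
v3: (5,4.5) → rotate → (-3.19697,5.91856) → ×s → (-4.21289,7.79935) → (-4.21,7.80)

Cross-section at z=5.5: (-6.85,-3.09) (4.95,0.84) (-4.21,7.80)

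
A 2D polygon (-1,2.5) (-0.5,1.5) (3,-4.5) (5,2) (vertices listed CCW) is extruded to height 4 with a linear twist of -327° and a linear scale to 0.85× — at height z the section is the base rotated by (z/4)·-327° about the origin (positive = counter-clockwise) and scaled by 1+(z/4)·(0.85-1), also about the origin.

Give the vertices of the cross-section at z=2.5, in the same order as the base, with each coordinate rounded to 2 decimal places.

Cross-section at z=2.5: (-0.11,-2.44) (-0.15,-1.43) (-0.79,4.84) (-4.88,0.22)

t = z/height = 2.5/4 = 0.625
s = 1 + (scale-1)·z/height = 1 + (0.85-1)·2.5/4 = 0.906250
θ = twist·z/height = -327°·2.5/4 = -204.3750° = -3.567017 rad
cos θ = -0.910864, sin θ = 0.412707 (intermediates below are computed at full precision and shown rounded to 5 d.p.)
v1: (-1,2.5) → rotate → (-0.12090,-2.68987) → ×s → (-0.10957,-2.43769) → (-0.11,-2.44)
v2: (-0.5,1.5) → rotate → (-0.16363,-1.57265) → ×s → (-0.14829,-1.42521) → (-0.15,-1.43)
v3: (3,-4.5) → rotate → (-0.87541,5.33701) → ×s → (-0.79334,4.83666) → (-0.79,4.84)
v4: (5,2) → rotate → (-5.37973,0.24181) → ×s → (-4.87538,0.21914) → (-4.88,0.22)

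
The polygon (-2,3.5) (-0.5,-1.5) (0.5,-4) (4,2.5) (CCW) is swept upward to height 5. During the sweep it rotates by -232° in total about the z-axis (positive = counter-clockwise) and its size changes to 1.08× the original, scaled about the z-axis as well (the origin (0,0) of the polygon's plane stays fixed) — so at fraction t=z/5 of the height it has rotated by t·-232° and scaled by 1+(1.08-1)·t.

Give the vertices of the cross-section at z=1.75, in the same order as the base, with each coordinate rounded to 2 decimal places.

Cross-section at z=1.75: (3.24,2.58) (-1.60,0.27) (-3.98,-1.14) (3.17,-3.67)

t = z/height = 1.75/5 = 0.35
s = 1 + (scale-1)·z/height = 1 + (1.08-1)·1.75/5 = 1.028000
θ = twist·z/height = -232°·1.75/5 = -81.2000° = -1.417207 rad
cos θ = 0.152986, sin θ = -0.988228 (intermediates below are computed at full precision and shown rounded to 5 d.p.)
v1: (-2,3.5) → rotate → (3.15283,2.51191) → ×s → (3.24111,2.58224) → (3.24,2.58)
v2: (-0.5,-1.5) → rotate → (-1.55884,0.26464) → ×s → (-1.60248,0.27205) → (-1.60,0.27)
v3: (0.5,-4) → rotate → (-3.87642,-1.10606) → ×s → (-3.98496,-1.13703) → (-3.98,-1.14)
v4: (4,2.5) → rotate → (3.08251,-3.57045) → ×s → (3.16882,-3.67042) → (3.17,-3.67)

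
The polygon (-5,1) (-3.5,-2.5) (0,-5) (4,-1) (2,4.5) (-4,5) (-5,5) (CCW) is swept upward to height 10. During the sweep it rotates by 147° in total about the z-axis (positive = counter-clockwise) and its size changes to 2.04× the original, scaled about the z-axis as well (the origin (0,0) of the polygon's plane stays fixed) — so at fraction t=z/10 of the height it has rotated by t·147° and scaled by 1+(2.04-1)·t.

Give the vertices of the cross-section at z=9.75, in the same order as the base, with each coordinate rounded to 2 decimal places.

t = z/height = 9.75/10 = 0.975
s = 1 + (scale-1)·z/height = 1 + (2.04-1)·9.75/10 = 2.014000
θ = twist·z/height = 147°·9.75/10 = 143.3250° = 2.501493 rad
cos θ = -0.802036, sin θ = 0.597275 (intermediates below are computed at full precision and shown rounded to 5 d.p.)
v1: (-5,1) → rotate → (3.41291,-3.78841) → ×s → (6.87359,-7.62986) → (6.87,-7.63)
v2: (-3.5,-2.5) → rotate → (4.30032,-0.08537) → ×s → (8.66083,-0.17194) → (8.66,-0.17)
v3: (0,-5) → rotate → (2.98638,4.01018) → ×s → (6.01456,8.07651) → (6.01,8.08)
v4: (4,-1) → rotate → (-2.61087,3.19114) → ×s → (-5.25829,6.42695) → (-5.26,6.43)
v5: (2,4.5) → rotate → (-4.29181,-2.41461) → ×s → (-8.64371,-4.86303) → (-8.64,-4.86)
v6: (-4,5) → rotate → (0.22177,-6.39928) → ×s → (0.44664,-12.88816) → (0.45,-12.89)
v7: (-5,5) → rotate → (1.02381,-6.99656) → ×s → (2.06194,-14.09107) → (2.06,-14.09)

Cross-section at z=9.75: (6.87,-7.63) (8.66,-0.17) (6.01,8.08) (-5.26,6.43) (-8.64,-4.86) (0.45,-12.89) (2.06,-14.09)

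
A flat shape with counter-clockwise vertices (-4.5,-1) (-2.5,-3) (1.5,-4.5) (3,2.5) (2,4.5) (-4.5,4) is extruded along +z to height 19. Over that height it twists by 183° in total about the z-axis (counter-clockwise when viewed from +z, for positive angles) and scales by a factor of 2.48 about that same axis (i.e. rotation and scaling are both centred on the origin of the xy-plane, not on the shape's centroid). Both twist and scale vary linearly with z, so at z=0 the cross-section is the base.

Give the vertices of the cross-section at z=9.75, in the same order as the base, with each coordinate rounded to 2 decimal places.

Cross-section at z=9.75: (2.29,-7.78) (5.57,-4.03) (7.72,3.17) (-4.75,4.97) (-8.14,2.97) (-6.48,-8.38)

t = z/height = 9.75/19 = 0.513158
s = 1 + (scale-1)·z/height = 1 + (2.48-1)·9.75/19 = 1.759474
θ = twist·z/height = 183°·9.75/19 = 93.9079° = 1.639002 rad
cos θ = -0.068153, sin θ = 0.997675 (intermediates below are computed at full precision and shown rounded to 5 d.p.)
v1: (-4.5,-1) → rotate → (1.30436,-4.42138) → ×s → (2.29499,-7.77931) → (2.29,-7.78)
v2: (-2.5,-3) → rotate → (3.16341,-2.28973) → ×s → (5.56593,-4.02872) → (5.57,-4.03)
v3: (1.5,-4.5) → rotate → (4.38731,1.80320) → ×s → (7.71935,3.17268) → (7.72,3.17)
v4: (3,2.5) → rotate → (-2.69865,2.82264) → ×s → (-4.74820,4.96637) → (-4.75,4.97)
v5: (2,4.5) → rotate → (-4.62584,1.68866) → ×s → (-8.13905,2.97116) → (-8.14,2.97)
v6: (-4.5,4) → rotate → (-3.68401,-4.76215) → ×s → (-6.48192,-8.37887) → (-6.48,-8.38)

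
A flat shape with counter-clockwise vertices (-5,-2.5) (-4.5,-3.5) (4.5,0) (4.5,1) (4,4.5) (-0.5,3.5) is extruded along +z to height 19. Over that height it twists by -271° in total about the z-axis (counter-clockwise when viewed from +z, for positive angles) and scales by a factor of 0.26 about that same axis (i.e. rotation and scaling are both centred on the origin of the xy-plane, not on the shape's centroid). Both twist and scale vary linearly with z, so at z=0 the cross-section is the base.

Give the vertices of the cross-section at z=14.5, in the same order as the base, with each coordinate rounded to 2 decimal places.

t = z/height = 14.5/19 = 0.763158
s = 1 + (scale-1)·z/height = 1 + (0.26-1)·14.5/19 = 0.435263
θ = twist·z/height = -271°·14.5/19 = -206.8158° = -3.609616 rad
cos θ = -0.892462, sin θ = 0.451124 (intermediates below are computed at full precision and shown rounded to 5 d.p.)
v1: (-5,-2.5) → rotate → (5.59012,-0.02446) → ×s → (2.43317,-0.01065) → (2.43,-0.01)
v2: (-4.5,-3.5) → rotate → (5.59501,1.09356) → ×s → (2.43530,0.47599) → (2.44,0.48)
v3: (4.5,0) → rotate → (-4.01608,2.03006) → ×s → (-1.74805,0.88361) → (-1.75,0.88)
v4: (4.5,1) → rotate → (-4.46720,1.13759) → ×s → (-1.94441,0.49515) → (-1.94,0.50)
v5: (4,4.5) → rotate → (-5.59990,-2.21158) → ×s → (-2.43743,-0.96262) → (-2.44,-0.96)
v6: (-0.5,3.5) → rotate → (-1.13270,-3.34918) → ×s → (-0.49302,-1.45777) → (-0.49,-1.46)

Cross-section at z=14.5: (2.43,-0.01) (2.44,0.48) (-1.75,0.88) (-1.94,0.50) (-2.44,-0.96) (-0.49,-1.46)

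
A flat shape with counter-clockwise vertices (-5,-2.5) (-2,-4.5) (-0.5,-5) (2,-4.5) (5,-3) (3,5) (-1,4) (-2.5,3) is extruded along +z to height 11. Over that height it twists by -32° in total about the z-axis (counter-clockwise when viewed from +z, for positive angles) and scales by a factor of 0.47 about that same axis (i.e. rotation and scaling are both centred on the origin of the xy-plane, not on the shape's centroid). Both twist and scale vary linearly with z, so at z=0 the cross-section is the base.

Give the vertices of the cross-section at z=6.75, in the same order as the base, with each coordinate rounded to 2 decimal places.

t = z/height = 6.75/11 = 0.613636
s = 1 + (scale-1)·z/height = 1 + (0.47-1)·6.75/11 = 0.674773
θ = twist·z/height = -32°·6.75/11 = -19.6364° = -0.342719 rad
cos θ = 0.941844, sin θ = -0.336049 (intermediates below are computed at full precision and shown rounded to 5 d.p.)
v1: (-5,-2.5) → rotate → (-5.54935,-0.67436) → ×s → (-3.74455,-0.45504) → (-3.74,-0.46)
v2: (-2,-4.5) → rotate → (-3.39591,-3.56620) → ×s → (-2.29147,-2.40638) → (-2.29,-2.41)
v3: (-0.5,-5) → rotate → (-2.15117,-4.54120) → ×s → (-1.45155,-3.06428) → (-1.45,-3.06)
v4: (2,-4.5) → rotate → (0.37147,-4.91040) → ×s → (0.25066,-3.31340) → (0.25,-3.31)
v5: (5,-3) → rotate → (3.70107,-4.50578) → ×s → (2.49738,-3.04038) → (2.50,-3.04)
v6: (3,5) → rotate → (4.50578,3.70107) → ×s → (3.04038,2.49738) → (3.04,2.50)
v7: (-1,4) → rotate → (0.40235,4.10343) → ×s → (0.27150,2.76888) → (0.27,2.77)
v8: (-2.5,3) → rotate → (-1.34646,3.66566) → ×s → (-0.90856,2.47349) → (-0.91,2.47)

Cross-section at z=6.75: (-3.74,-0.46) (-2.29,-2.41) (-1.45,-3.06) (0.25,-3.31) (2.50,-3.04) (3.04,2.50) (0.27,2.77) (-0.91,2.47)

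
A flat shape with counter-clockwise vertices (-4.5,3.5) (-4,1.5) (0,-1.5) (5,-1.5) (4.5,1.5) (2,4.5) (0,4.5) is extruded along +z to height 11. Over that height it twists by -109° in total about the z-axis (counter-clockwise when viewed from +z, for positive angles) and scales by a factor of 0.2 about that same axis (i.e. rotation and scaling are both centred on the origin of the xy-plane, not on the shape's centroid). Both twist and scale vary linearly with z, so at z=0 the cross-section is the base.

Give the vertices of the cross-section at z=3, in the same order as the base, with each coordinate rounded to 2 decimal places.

t = z/height = 3/11 = 0.272727
s = 1 + (scale-1)·z/height = 1 + (0.2-1)·3/11 = 0.781818
θ = twist·z/height = -109°·3/11 = -29.7273° = -0.518839 rad
cos θ = 0.868396, sin θ = -0.495872 (intermediates below are computed at full precision and shown rounded to 5 d.p.)
v1: (-4.5,3.5) → rotate → (-2.17223,5.27081) → ×s → (-1.69829,4.12081) → (-1.70,4.12)
v2: (-4,1.5) → rotate → (-2.72977,3.28608) → ×s → (-2.13419,2.56912) → (-2.13,2.57)
v3: (0,-1.5) → rotate → (-0.74381,-1.30259) → ×s → (-0.58152,-1.01839) → (-0.58,-1.02)
v4: (5,-1.5) → rotate → (3.59817,-3.78195) → ×s → (2.81311,-2.95680) → (2.81,-2.96)
v5: (4.5,1.5) → rotate → (4.65159,-0.92883) → ×s → (3.63670,-0.72618) → (3.64,-0.73)
v6: (2,4.5) → rotate → (3.96822,2.91604) → ×s → (3.10242,2.27981) → (3.10,2.28)
v7: (0,4.5) → rotate → (2.23142,3.90778) → ×s → (1.74457,3.05517) → (1.74,3.06)

Cross-section at z=3: (-1.70,4.12) (-2.13,2.57) (-0.58,-1.02) (2.81,-2.96) (3.64,-0.73) (3.10,2.28) (1.74,3.06)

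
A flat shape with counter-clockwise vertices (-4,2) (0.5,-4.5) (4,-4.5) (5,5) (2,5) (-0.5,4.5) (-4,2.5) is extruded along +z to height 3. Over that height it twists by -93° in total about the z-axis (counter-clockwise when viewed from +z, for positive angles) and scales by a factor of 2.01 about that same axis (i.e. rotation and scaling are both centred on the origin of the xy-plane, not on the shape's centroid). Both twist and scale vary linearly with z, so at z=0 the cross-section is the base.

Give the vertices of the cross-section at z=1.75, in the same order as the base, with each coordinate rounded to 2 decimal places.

Cross-section at z=1.75: (-1.13,7.02) (-5.34,-4.82) (-2.09,-9.34) (11.09,-1.81) (8.31,2.06) (5.34,4.82) (-0.49,7.48)

t = z/height = 1.75/3 = 0.583333
s = 1 + (scale-1)·z/height = 1 + (2.01-1)·1.75/3 = 1.589167
θ = twist·z/height = -93°·1.75/3 = -54.2500° = -0.946841 rad
cos θ = 0.584250, sin θ = -0.811574 (intermediates below are computed at full precision and shown rounded to 5 d.p.)
v1: (-4,2) → rotate → (-0.71385,4.41480) → ×s → (-1.13443,7.01585) → (-1.13,7.02)
v2: (0.5,-4.5) → rotate → (-3.35996,-3.03491) → ×s → (-5.33953,-4.82298) → (-5.34,-4.82)
v3: (4,-4.5) → rotate → (-1.31508,-5.87542) → ×s → (-2.08989,-9.33702) → (-2.09,-9.34)
v4: (5,5) → rotate → (6.97912,-1.13662) → ×s → (11.09098,-1.80628) → (11.09,-1.81)
v5: (2,5) → rotate → (5.22637,1.29810) → ×s → (8.30557,2.06290) → (8.31,2.06)
v6: (-0.5,4.5) → rotate → (3.35996,3.03491) → ×s → (5.33953,4.82298) → (5.34,4.82)
v7: (-4,2.5) → rotate → (-0.30806,4.70692) → ×s → (-0.48956,7.48008) → (-0.49,7.48)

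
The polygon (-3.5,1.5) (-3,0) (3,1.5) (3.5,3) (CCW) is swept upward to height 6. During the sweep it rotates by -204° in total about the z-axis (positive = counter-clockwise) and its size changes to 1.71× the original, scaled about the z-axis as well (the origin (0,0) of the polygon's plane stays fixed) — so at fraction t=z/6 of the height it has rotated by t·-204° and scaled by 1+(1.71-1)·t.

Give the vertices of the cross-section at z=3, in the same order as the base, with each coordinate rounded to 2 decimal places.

t = z/height = 3/6 = 0.5
s = 1 + (scale-1)·z/height = 1 + (1.71-1)·3/6 = 1.355000
θ = twist·z/height = -204°·3/6 = -102.0000° = -1.780236 rad
cos θ = -0.207912, sin θ = -0.978148 (intermediates below are computed at full precision and shown rounded to 5 d.p.)
v1: (-3.5,1.5) → rotate → (2.19491,3.11165) → ×s → (2.97411,4.21628) → (2.97,4.22)
v2: (-3,0) → rotate → (0.62374,2.93444) → ×s → (0.84516,3.97617) → (0.85,3.98)
v3: (3,1.5) → rotate → (0.84349,-3.24631) → ×s → (1.14292,-4.39875) → (1.14,-4.40)
v4: (3.5,3) → rotate → (2.20675,-4.04725) → ×s → (2.99015,-5.48403) → (2.99,-5.48)

Cross-section at z=3: (2.97,4.22) (0.85,3.98) (1.14,-4.40) (2.99,-5.48)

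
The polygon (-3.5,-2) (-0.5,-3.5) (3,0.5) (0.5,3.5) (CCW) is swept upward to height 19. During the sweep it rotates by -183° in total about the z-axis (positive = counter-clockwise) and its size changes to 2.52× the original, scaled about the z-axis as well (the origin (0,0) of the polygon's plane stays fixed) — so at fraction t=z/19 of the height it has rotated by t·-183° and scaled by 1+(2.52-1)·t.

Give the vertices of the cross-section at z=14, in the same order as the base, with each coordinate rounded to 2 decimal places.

t = z/height = 14/19 = 0.736842
s = 1 + (scale-1)·z/height = 1 + (2.52-1)·14/19 = 2.120000
θ = twist·z/height = -183°·14/19 = -134.8421° = -2.353439 rad
cos θ = -0.705155, sin θ = -0.709053 (intermediates below are computed at full precision and shown rounded to 5 d.p.)
v1: (-3.5,-2) → rotate → (1.04994,3.89200) → ×s → (2.22587,8.25103) → (2.23,8.25)
v2: (-0.5,-3.5) → rotate → (-2.12911,2.82257) → ×s → (-4.51371,5.98385) → (-4.51,5.98)
v3: (3,0.5) → rotate → (-1.76094,-2.47974) → ×s → (-3.73319,-5.25704) → (-3.73,-5.26)
v4: (0.5,3.5) → rotate → (2.12911,-2.82257) → ×s → (4.51371,-5.98385) → (4.51,-5.98)

Cross-section at z=14: (2.23,8.25) (-4.51,5.98) (-3.73,-5.26) (4.51,-5.98)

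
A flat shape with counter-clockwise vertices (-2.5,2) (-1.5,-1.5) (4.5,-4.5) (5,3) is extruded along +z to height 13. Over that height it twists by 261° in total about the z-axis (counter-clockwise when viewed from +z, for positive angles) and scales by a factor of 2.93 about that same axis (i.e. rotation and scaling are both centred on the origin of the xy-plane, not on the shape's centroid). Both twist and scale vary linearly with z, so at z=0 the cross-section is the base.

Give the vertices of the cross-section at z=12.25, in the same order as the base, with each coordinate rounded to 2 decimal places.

Cross-section at z=12.25: (8.02,4.14) (-2.14,5.58) (-16.75,-6.41) (1.98,-16.32)

t = z/height = 12.25/13 = 0.942308
s = 1 + (scale-1)·z/height = 1 + (2.93-1)·12.25/13 = 2.818654
θ = twist·z/height = 261°·12.25/13 = 245.9423° = 4.292503 rad
cos θ = -0.407656, sin θ = -0.913135 (intermediates below are computed at full precision and shown rounded to 5 d.p.)
v1: (-2.5,2) → rotate → (2.84541,1.46753) → ×s → (8.02023,4.13645) → (8.02,4.14)
v2: (-1.5,-1.5) → rotate → (-0.75822,1.98119) → ×s → (-2.13716,5.58428) → (-2.14,5.58)
v3: (4.5,-4.5) → rotate → (-5.94356,-2.27466) → ×s → (-16.75285,-6.41147) → (-16.75,-6.41)
v4: (5,3) → rotate → (0.70112,-5.78865) → ×s → (1.97623,-16.31619) → (1.98,-16.32)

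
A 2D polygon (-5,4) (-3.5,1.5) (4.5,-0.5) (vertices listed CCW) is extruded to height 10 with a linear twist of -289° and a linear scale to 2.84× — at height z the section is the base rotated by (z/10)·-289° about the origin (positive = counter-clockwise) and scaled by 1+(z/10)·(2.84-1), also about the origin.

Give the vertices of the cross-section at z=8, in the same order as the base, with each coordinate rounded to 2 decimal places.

t = z/height = 8/10 = 0.8
s = 1 + (scale-1)·z/height = 1 + (2.84-1)·8/10 = 2.472000
θ = twist·z/height = -289°·8/10 = -231.2000° = -4.035201 rad
cos θ = -0.626604, sin θ = 0.779338 (intermediates below are computed at full precision and shown rounded to 5 d.p.)
v1: (-5,4) → rotate → (0.01567,-6.40311) → ×s → (0.03873,-15.82848) → (0.04,-15.83)
v2: (-3.5,1.5) → rotate → (1.02411,-3.66759) → ×s → (2.53159,-9.06628) → (2.53,-9.07)
v3: (4.5,-0.5) → rotate → (-2.43005,3.82032) → ×s → (-6.00708,9.44384) → (-6.01,9.44)

Cross-section at z=8: (0.04,-15.83) (2.53,-9.07) (-6.01,9.44)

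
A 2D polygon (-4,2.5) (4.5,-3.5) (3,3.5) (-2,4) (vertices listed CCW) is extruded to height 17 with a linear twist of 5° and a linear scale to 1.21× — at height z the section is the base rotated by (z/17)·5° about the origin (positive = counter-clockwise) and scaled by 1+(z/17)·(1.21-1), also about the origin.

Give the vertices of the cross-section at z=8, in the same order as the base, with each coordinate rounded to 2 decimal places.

Cross-section at z=8: (-4.50,2.56) (5.10,-3.64) (3.14,3.98) (-2.38,4.30)

t = z/height = 8/17 = 0.470588
s = 1 + (scale-1)·z/height = 1 + (1.21-1)·8/17 = 1.098824
θ = twist·z/height = 5°·8/17 = 2.3529° = 0.041067 rad
cos θ = 0.999157, sin θ = 0.041055 (intermediates below are computed at full precision and shown rounded to 5 d.p.)
v1: (-4,2.5) → rotate → (-4.09927,2.33367) → ×s → (-4.50437,2.56429) → (-4.50,2.56)
v2: (4.5,-3.5) → rotate → (4.63990,-3.31230) → ×s → (5.09843,-3.63963) → (5.10,-3.64)
v3: (3,3.5) → rotate → (2.85378,3.62021) → ×s → (3.13580,3.97798) → (3.14,3.98)
v4: (-2,4) → rotate → (-2.16253,3.91452) → ×s → (-2.37624,4.30136) → (-2.38,4.30)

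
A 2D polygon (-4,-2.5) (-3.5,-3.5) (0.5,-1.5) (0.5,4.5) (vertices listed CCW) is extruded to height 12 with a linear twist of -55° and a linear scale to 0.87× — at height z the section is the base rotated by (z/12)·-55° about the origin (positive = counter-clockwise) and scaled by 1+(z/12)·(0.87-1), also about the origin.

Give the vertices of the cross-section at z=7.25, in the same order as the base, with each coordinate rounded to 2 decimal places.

Cross-section at z=7.25: (-4.35,0.09) (-4.47,-0.93) (-0.37,-1.41) (2.66,3.22)

t = z/height = 7.25/12 = 0.604167
s = 1 + (scale-1)·z/height = 1 + (0.87-1)·7.25/12 = 0.921458
θ = twist·z/height = -55°·7.25/12 = -33.2292° = -0.579958 rad
cos θ = 0.836485, sin θ = -0.547989 (intermediates below are computed at full precision and shown rounded to 5 d.p.)
v1: (-4,-2.5) → rotate → (-4.71591,0.10074) → ×s → (-4.34552,0.09283) → (-4.35,0.09)
v2: (-3.5,-3.5) → rotate → (-4.84566,-1.00974) → ×s → (-4.46507,-0.93043) → (-4.47,-0.93)
v3: (0.5,-1.5) → rotate → (-0.40374,-1.52872) → ×s → (-0.37203,-1.40865) → (-0.37,-1.41)
v4: (0.5,4.5) → rotate → (2.88419,3.49019) → ×s → (2.65766,3.21606) → (2.66,3.22)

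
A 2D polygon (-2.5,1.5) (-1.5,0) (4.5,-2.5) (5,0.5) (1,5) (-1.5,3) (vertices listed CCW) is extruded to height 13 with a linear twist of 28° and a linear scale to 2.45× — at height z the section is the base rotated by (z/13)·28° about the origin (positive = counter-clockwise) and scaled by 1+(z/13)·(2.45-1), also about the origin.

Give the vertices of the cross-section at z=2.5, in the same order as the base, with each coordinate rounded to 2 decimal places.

t = z/height = 2.5/13 = 0.192308
s = 1 + (scale-1)·z/height = 1 + (2.45-1)·2.5/13 = 1.278846
θ = twist·z/height = 28°·2.5/13 = 5.3846° = 0.093979 rad
cos θ = 0.995587, sin θ = 0.093841 (intermediates below are computed at full precision and shown rounded to 5 d.p.)
v1: (-2.5,1.5) → rotate → (-2.62973,1.25878) → ×s → (-3.36302,1.60978) → (-3.36,1.61)
v2: (-1.5,0) → rotate → (-1.49338,-0.14076) → ×s → (-1.90980,-0.18001) → (-1.91,-0.18)
v3: (4.5,-2.5) → rotate → (4.71474,-2.06668) → ×s → (6.02943,-2.64297) → (6.03,-2.64)
v4: (5,0.5) → rotate → (4.93102,0.96700) → ×s → (6.30601,1.23664) → (6.31,1.24)
v5: (1,5) → rotate → (0.52638,5.07178) → ×s → (0.67316,6.48602) → (0.67,6.49)
v6: (-1.5,3) → rotate → (-1.77490,2.84600) → ×s → (-2.26983,3.63960) → (-2.27,3.64)

Cross-section at z=2.5: (-3.36,1.61) (-1.91,-0.18) (6.03,-2.64) (6.31,1.24) (0.67,6.49) (-2.27,3.64)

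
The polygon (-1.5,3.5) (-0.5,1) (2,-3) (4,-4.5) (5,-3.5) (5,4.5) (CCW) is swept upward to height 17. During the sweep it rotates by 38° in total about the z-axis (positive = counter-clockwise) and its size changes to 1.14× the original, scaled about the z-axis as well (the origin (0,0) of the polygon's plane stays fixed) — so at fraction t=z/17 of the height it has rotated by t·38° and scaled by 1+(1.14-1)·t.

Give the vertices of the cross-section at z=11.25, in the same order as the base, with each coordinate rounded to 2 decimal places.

Cross-section at z=11.25: (-3.11,2.77) (-0.96,0.76) (3.37,-2.04) (6.05,-2.59) (6.57,-1.14) (2.86,6.77)

t = z/height = 11.25/17 = 0.661765
s = 1 + (scale-1)·z/height = 1 + (1.14-1)·11.25/17 = 1.092647
θ = twist·z/height = 38°·11.25/17 = 25.1471° = 0.438899 rad
cos θ = 0.905220, sin θ = 0.424943 (intermediates below are computed at full precision and shown rounded to 5 d.p.)
v1: (-1.5,3.5) → rotate → (-2.84513,2.53086) → ×s → (-3.10872,2.76533) → (-3.11,2.77)
v2: (-0.5,1) → rotate → (-0.87755,0.69275) → ×s → (-0.95886,0.75693) → (-0.96,0.76)
v3: (2,-3) → rotate → (3.08527,-1.86577) → ×s → (3.37111,-2.03863) → (3.37,-2.04)
v4: (4,-4.5) → rotate → (5.53312,-2.37372) → ×s → (6.04575,-2.59364) → (6.05,-2.59)
v5: (5,-3.5) → rotate → (6.01340,-1.04356) → ×s → (6.57053,-1.14024) → (6.57,-1.14)
v6: (5,4.5) → rotate → (2.61386,6.19821) → ×s → (2.85602,6.77245) → (2.86,6.77)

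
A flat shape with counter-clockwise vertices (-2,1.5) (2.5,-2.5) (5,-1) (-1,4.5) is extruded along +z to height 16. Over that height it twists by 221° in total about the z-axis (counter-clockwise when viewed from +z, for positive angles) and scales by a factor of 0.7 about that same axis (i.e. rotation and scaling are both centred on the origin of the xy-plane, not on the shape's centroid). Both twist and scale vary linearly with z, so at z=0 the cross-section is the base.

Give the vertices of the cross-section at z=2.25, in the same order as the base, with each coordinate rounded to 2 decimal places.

Cross-section at z=2.25: (-2.38,0.24) (3.29,-0.81) (4.60,1.65) (-3.05,3.20)

t = z/height = 2.25/16 = 0.140625
s = 1 + (scale-1)·z/height = 1 + (0.7-1)·2.25/16 = 0.957813
θ = twist·z/height = 221°·2.25/16 = 31.0781° = 0.542416 rad
cos θ = 0.856464, sin θ = 0.516206 (intermediates below are computed at full precision and shown rounded to 5 d.p.)
v1: (-2,1.5) → rotate → (-2.48724,0.25228) → ×s → (-2.38231,0.24164) → (-2.38,0.24)
v2: (2.5,-2.5) → rotate → (3.43168,-0.85064) → ×s → (3.28690,-0.81476) → (3.29,-0.81)
v3: (5,-1) → rotate → (4.79853,1.72457) → ×s → (4.59609,1.65181) → (4.60,1.65)
v4: (-1,4.5) → rotate → (-3.17939,3.33788) → ×s → (-3.04526,3.19707) → (-3.05,3.20)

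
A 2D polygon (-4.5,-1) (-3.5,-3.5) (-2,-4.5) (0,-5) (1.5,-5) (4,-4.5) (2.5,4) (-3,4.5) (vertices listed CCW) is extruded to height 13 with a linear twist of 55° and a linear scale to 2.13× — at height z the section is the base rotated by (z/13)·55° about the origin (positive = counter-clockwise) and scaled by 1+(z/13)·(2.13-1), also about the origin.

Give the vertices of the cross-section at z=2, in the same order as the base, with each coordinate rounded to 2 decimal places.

t = z/height = 2/13 = 0.153846
s = 1 + (scale-1)·z/height = 1 + (2.13-1)·2/13 = 1.173846
θ = twist·z/height = 55°·2/13 = 8.4615° = 0.147682 rad
cos θ = 0.989115, sin θ = 0.147145 (intermediates below are computed at full precision and shown rounded to 5 d.p.)
v1: (-4.5,-1) → rotate → (-4.30387,-1.65127) → ×s → (-5.05208,-1.93834) → (-5.05,-1.94)
v2: (-3.5,-3.5) → rotate → (-2.94689,-3.97691) → ×s → (-3.45920,-4.66828) → (-3.46,-4.67)
v3: (-2,-4.5) → rotate → (-1.31608,-4.74531) → ×s → (-1.54487,-5.57026) → (-1.54,-5.57)
v4: (0,-5) → rotate → (0.73573,-4.94557) → ×s → (0.86363,-5.80534) → (0.86,-5.81)
v5: (1.5,-5) → rotate → (2.21940,-4.72486) → ×s → (2.60523,-5.54625) → (2.61,-5.55)
v6: (4,-4.5) → rotate → (4.61861,-3.86243) → ×s → (5.42154,-4.53390) → (5.42,-4.53)
v7: (2.5,4) → rotate → (1.88421,4.32432) → ×s → (2.21177,5.07609) → (2.21,5.08)
v8: (-3,4.5) → rotate → (-3.62950,4.00958) → ×s → (-4.26047,4.70663) → (-4.26,4.71)

Cross-section at z=2: (-5.05,-1.94) (-3.46,-4.67) (-1.54,-5.57) (0.86,-5.81) (2.61,-5.55) (5.42,-4.53) (2.21,5.08) (-4.26,4.71)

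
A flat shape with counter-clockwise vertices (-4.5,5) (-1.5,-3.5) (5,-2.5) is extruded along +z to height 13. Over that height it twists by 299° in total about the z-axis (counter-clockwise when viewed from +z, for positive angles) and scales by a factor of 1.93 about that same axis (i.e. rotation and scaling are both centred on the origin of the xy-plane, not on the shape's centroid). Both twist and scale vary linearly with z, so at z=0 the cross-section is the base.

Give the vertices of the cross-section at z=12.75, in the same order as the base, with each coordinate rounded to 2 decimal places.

t = z/height = 12.75/13 = 0.980769
s = 1 + (scale-1)·z/height = 1 + (1.93-1)·12.75/13 = 1.912115
θ = twist·z/height = 299°·12.75/13 = 293.2500° = 5.118178 rad
cos θ = 0.394744, sin θ = -0.918791 (intermediates below are computed at full precision and shown rounded to 5 d.p.)
v1: (-4.5,5) → rotate → (2.81761,6.10828) → ×s → (5.38759,11.67974) → (5.39,11.68)
v2: (-1.5,-3.5) → rotate → (-3.80789,-0.00342) → ×s → (-7.28112,-0.00653) → (-7.28,-0.01)
v3: (5,-2.5) → rotate → (-0.32326,-5.58082) → ×s → (-0.61811,-10.67116) → (-0.62,-10.67)

Cross-section at z=12.75: (5.39,11.68) (-7.28,-0.01) (-0.62,-10.67)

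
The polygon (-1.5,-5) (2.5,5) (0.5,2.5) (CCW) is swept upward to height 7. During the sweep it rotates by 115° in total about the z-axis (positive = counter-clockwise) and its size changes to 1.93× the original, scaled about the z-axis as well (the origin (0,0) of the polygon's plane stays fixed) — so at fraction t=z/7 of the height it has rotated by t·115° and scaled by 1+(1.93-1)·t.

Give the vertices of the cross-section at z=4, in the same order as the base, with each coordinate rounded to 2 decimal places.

Cross-section at z=4: (6.03,-5.24) (-5.40,6.64) (-3.17,2.27)

t = z/height = 4/7 = 0.571429
s = 1 + (scale-1)·z/height = 1 + (1.93-1)·4/7 = 1.531429
θ = twist·z/height = 115°·4/7 = 65.7143° = 1.146931 rad
cos θ = 0.411287, sin θ = 0.911506 (intermediates below are computed at full precision and shown rounded to 5 d.p.)
v1: (-1.5,-5) → rotate → (3.94060,-3.42369) → ×s → (6.03475,-5.24314) → (6.03,-5.24)
v2: (2.5,5) → rotate → (-3.52931,4.33520) → ×s → (-5.40489,6.63905) → (-5.40,6.64)
v3: (0.5,2.5) → rotate → (-2.07312,1.48397) → ×s → (-3.17484,2.27260) → (-3.17,2.27)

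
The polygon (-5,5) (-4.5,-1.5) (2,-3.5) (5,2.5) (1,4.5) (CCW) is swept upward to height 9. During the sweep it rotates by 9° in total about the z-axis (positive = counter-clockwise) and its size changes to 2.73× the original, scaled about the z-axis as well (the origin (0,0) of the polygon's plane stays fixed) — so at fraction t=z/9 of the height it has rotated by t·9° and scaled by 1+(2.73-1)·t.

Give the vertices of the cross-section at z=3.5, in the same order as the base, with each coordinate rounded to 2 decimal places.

Cross-section at z=3.5: (-8.86,7.84) (-7.36,-2.96) (3.70,-5.64) (8.09,4.68) (1.21,7.62)

t = z/height = 3.5/9 = 0.388889
s = 1 + (scale-1)·z/height = 1 + (2.73-1)·3.5/9 = 1.672778
θ = twist·z/height = 9°·3.5/9 = 3.5000° = 0.061087 rad
cos θ = 0.998135, sin θ = 0.061049 (intermediates below are computed at full precision and shown rounded to 5 d.p.)
v1: (-5,5) → rotate → (-5.29592,4.68543) → ×s → (-8.85889,7.83769) → (-8.86,7.84)
v2: (-4.5,-1.5) → rotate → (-4.40003,-1.77192) → ×s → (-7.36028,-2.96403) → (-7.36,-2.96)
v3: (2,-3.5) → rotate → (2.20994,-3.37137) → ×s → (3.69674,-5.63956) → (3.70,-5.64)
v4: (5,2.5) → rotate → (4.83805,2.80058) → ×s → (8.09299,4.68475) → (8.09,4.68)
v5: (1,4.5) → rotate → (0.72342,4.55266) → ×s → (1.21011,7.61558) → (1.21,7.62)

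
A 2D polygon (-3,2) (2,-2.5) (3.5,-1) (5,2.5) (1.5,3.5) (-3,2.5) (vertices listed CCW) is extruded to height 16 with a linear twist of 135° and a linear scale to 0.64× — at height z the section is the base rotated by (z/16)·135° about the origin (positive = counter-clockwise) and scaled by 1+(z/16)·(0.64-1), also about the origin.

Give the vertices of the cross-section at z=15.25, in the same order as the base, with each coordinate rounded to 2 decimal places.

t = z/height = 15.25/16 = 0.953125
s = 1 + (scale-1)·z/height = 1 + (0.64-1)·15.25/16 = 0.656875
θ = twist·z/height = 135°·15.25/16 = 128.6719° = 2.245748 rad
cos θ = -0.624859, sin θ = 0.780737 (intermediates below are computed at full precision and shown rounded to 5 d.p.)
v1: (-3,2) → rotate → (0.31310,-3.59193) → ×s → (0.20567,-2.35945) → (0.21,-2.36)
v2: (2,-2.5) → rotate → (0.70212,3.12362) → ×s → (0.46121,2.05183) → (0.46,2.05)
v3: (3.5,-1) → rotate → (-1.40627,3.35744) → ×s → (-0.92374,2.20542) → (-0.92,2.21)
v4: (5,2.5) → rotate → (-5.07614,2.34154) → ×s → (-3.33439,1.53810) → (-3.33,1.54)
v5: (1.5,3.5) → rotate → (-3.66987,-1.01590) → ×s → (-2.41065,-0.66732) → (-2.41,-0.67)
v6: (-3,2.5) → rotate → (-0.07726,-3.90436) → ×s → (-0.05075,-2.56468) → (-0.05,-2.56)

Cross-section at z=15.25: (0.21,-2.36) (0.46,2.05) (-0.92,2.21) (-3.33,1.54) (-2.41,-0.67) (-0.05,-2.56)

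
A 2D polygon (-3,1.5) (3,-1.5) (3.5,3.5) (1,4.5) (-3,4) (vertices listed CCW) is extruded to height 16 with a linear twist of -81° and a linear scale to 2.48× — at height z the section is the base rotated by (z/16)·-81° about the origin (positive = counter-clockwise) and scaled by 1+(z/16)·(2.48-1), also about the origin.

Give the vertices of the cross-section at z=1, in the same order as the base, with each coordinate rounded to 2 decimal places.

Cross-section at z=1: (-3.12,1.92) (3.12,-1.92) (4.15,3.47) (1.52,4.80) (-2.88,4.64)

t = z/height = 1/16 = 0.0625
s = 1 + (scale-1)·z/height = 1 + (2.48-1)·1/16 = 1.092500
θ = twist·z/height = -81°·1/16 = -5.0625° = -0.088357 rad
cos θ = 0.996099, sin θ = -0.088242 (intermediates below are computed at full precision and shown rounded to 5 d.p.)
v1: (-3,1.5) → rotate → (-2.85593,1.75888) → ×s → (-3.12011,1.92157) → (-3.12,1.92)
v2: (3,-1.5) → rotate → (2.85593,-1.75888) → ×s → (3.12011,-1.92157) → (3.12,-1.92)
v3: (3.5,3.5) → rotate → (3.79519,3.17750) → ×s → (4.14625,3.47142) → (4.15,3.47)
v4: (1,4.5) → rotate → (1.39319,4.39420) → ×s → (1.52206,4.80067) → (1.52,4.80)
v5: (-3,4) → rotate → (-2.63533,4.24912) → ×s → (-2.87910,4.64217) → (-2.88,4.64)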